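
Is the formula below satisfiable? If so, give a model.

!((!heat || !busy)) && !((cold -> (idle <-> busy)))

cold = True; idle = False; heat = True; busy = True

  !((!heat || !busy)) = True
    !heat || !busy = False
      !heat = False
      !busy = False
  !((cold -> (idle <-> busy))) = True
    cold -> (idle <-> busy) = False
      idle <-> busy = False
Both conjuncts True, so the formula holds.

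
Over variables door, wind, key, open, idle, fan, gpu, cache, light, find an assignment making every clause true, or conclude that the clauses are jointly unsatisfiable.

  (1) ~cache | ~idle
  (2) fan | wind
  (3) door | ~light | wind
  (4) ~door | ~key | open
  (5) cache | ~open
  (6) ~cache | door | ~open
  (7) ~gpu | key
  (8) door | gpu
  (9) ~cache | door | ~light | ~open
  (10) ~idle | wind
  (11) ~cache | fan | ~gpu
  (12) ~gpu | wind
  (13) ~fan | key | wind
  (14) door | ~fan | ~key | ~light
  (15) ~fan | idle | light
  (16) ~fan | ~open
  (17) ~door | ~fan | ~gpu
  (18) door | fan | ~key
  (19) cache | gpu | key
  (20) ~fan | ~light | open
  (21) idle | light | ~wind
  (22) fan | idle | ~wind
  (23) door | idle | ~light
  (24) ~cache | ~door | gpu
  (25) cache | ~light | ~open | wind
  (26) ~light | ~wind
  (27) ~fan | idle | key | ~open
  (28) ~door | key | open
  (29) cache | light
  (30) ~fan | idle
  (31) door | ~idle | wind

Unsatisfiable

Case wind = True:
  (~light | ~wind) forces light = False.
  (idle | light | ~wind) forces idle = True.
  (~cache | ~idle) forces cache = False.
  Clause (cache | light) is falsified — contradiction.
Case wind = False:
  (fan | wind) forces fan = True.
  (~idle | wind) forces idle = False.
  Clause (~fan | idle) is falsified — contradiction.
Both cases fail, so the formula is unsatisfiable.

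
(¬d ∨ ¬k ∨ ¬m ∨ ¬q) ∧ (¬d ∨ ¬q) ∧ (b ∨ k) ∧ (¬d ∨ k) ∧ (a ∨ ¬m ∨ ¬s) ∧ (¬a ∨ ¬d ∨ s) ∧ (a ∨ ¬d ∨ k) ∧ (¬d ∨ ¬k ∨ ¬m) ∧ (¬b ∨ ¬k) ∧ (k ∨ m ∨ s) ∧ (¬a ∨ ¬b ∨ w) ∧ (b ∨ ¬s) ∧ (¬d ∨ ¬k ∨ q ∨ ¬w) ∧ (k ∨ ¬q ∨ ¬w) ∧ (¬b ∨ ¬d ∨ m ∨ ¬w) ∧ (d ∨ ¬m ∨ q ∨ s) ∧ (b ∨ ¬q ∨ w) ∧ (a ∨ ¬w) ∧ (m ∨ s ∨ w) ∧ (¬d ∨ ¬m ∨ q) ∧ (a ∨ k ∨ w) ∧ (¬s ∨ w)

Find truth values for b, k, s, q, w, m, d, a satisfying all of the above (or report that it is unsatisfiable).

Set b = False.
  then (b ∨ k) forces k = True.
  then (b ∨ ¬s) forces s = False.
Set q = False.
Try w = False:
  (m ∨ s ∨ w) forces m = True.
  (¬d ∨ ¬k ∨ ¬m) forces d = False.
  clause (d ∨ ¬m ∨ q ∨ s) is falsified — backtrack.
So w = True.
  then (¬d ∨ ¬k ∨ q ∨ ¬w) forces d = False.
  then (d ∨ ¬m ∨ q ∨ s) forces m = False.
  then (a ∨ ¬w) forces a = True.
All clauses satisfied.

b: False, k: True, s: False, q: False, w: True, m: False, d: False, a: True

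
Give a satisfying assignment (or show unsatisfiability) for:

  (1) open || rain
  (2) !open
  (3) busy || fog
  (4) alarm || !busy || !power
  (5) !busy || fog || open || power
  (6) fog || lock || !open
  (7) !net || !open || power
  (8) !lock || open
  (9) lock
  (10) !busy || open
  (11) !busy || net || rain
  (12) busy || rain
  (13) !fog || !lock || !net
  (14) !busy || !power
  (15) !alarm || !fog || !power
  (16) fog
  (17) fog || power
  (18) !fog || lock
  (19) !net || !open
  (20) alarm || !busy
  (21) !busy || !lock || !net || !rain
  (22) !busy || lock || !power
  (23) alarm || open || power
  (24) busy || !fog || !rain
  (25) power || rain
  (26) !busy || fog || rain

No satisfying assignment exists.

Case lock = True:
  (!open) forces open = False.
  Clause (!lock || open) is falsified — contradiction.
Case lock = False:
  Clause (lock) is falsified — contradiction.
Both cases fail, so the formula is unsatisfiable.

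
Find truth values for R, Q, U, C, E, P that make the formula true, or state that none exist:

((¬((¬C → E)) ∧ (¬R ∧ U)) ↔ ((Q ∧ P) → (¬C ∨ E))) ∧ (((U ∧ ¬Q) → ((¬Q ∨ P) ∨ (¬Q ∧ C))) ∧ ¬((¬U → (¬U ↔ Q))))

Unsatisfiable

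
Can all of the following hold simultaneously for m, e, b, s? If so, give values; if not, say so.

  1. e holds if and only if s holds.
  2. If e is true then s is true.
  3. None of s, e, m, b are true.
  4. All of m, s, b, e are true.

No satisfying assignment exists.

Case m = True:
  Constraint (3) is violated (m=T) — contradiction.
Case m = False:
  Constraint (4) is violated (m=F) — contradiction.
Both cases fail — unsatisfiable.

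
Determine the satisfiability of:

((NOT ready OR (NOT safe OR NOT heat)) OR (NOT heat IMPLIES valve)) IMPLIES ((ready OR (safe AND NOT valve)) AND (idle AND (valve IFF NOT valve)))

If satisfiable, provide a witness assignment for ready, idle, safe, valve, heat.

Case valve = True: the formula becomes ((NOT ready OR (NOT safe OR NOT heat)) OR True) IMPLIES (ready AND False) = False.
Case valve = False: the formula simplifies to NOT (((NOT ready OR (NOT safe OR NOT heat)) OR heat)).
  heat = True: this becomes NOT (((NOT ready OR NOT safe) OR True)) = False.
  heat = False: this becomes NOT ((True OR False)) = False.
Both cases fail — unsatisfiable.

The formula is unsatisfiable.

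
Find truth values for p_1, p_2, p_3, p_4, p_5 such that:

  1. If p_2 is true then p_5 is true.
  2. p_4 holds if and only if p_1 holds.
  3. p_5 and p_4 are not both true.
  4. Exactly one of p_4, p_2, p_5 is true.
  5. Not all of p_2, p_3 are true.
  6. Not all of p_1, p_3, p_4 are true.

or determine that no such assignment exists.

p_1=F; p_2=F; p_3=F; p_4=F; p_5=T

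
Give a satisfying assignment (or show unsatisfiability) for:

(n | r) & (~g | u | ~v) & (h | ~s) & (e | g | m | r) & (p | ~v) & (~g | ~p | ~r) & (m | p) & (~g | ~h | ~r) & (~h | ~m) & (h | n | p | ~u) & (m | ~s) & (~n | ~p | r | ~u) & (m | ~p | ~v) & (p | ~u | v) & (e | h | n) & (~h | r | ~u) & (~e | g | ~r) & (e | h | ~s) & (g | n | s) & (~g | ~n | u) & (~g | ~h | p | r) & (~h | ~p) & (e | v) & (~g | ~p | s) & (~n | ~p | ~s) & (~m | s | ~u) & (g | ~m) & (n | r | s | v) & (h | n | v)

Set e = True.
Set v = False.
Set n = True.
Try u = True:
  (p | ~u | v) forces p = True.
  (~n | ~p | r | ~u) forces r = True.
  (~g | ~p | ~r) forces g = False.
  clause (~e | g | ~r) is falsified — backtrack.
So u = False.
  then (~g | ~n | u) forces g = False.
  then (g | ~m) forces m = False.
  then (m | p) forces p = True.
  then (m | ~s) forces s = False.
  then (~e | g | ~r) forces r = False.
  then (~h | ~p) forces h = False.
All clauses satisfied.

e = True, v = False, n = True, u = False, s = False, m = False, p = True, g = False, r = False, h = False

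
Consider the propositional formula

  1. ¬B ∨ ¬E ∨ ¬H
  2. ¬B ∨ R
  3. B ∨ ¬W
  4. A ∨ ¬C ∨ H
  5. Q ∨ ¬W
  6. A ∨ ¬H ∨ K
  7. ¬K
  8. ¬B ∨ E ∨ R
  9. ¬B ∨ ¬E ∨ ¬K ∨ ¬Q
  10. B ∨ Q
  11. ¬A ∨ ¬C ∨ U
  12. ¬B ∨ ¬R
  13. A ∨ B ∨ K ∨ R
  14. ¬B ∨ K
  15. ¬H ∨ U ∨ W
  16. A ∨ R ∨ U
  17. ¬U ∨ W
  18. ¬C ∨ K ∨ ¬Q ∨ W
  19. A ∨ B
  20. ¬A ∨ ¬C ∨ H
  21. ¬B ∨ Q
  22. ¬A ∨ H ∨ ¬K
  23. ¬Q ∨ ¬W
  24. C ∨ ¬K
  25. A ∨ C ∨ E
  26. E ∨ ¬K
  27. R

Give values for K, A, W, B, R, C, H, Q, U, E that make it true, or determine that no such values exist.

Unit clause (¬K) forces K = False.
In (¬B ∨ K) only ¬B is left, so B = False.
In (A ∨ B) only A is left, so A = True.
Unit clause (R) forces R = True.
In (B ∨ ¬W) only ¬W is left, so W = False.
In (B ∨ Q) only Q is left, so Q = True.
In (¬U ∨ W) only ¬U is left, so U = False.
In (¬C ∨ K ∨ ¬Q ∨ W) only ¬C is left, so C = False.
In (¬H ∨ U ∨ W) only ¬H is left, so H = False.
Set E = False.
All clauses satisfied.

K = False; A = True; W = False; B = False; R = True; C = False; H = False; Q = True; U = False; E = False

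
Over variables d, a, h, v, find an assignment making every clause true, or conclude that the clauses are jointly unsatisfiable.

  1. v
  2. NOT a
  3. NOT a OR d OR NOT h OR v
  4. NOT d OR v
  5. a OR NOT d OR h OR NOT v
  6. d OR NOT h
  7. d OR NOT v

d: True, a: False, h: True, v: True

Unit clause (v) forces v = True.
Unit clause (NOT a) forces a = False.
In (d OR NOT v) only d is left, so d = True.
In (a OR NOT d OR h OR NOT v) only h is left, so h = True.
Check each clause:
  (v): v holds.
  (NOT a): NOT a holds.
  (NOT a OR d OR NOT h OR v): NOT a holds.
  (NOT d OR v): v holds.
  (a OR NOT d OR h OR NOT v): h holds.
  (d OR NOT h): d holds.
  (d OR NOT v): d holds.
All clauses satisfied.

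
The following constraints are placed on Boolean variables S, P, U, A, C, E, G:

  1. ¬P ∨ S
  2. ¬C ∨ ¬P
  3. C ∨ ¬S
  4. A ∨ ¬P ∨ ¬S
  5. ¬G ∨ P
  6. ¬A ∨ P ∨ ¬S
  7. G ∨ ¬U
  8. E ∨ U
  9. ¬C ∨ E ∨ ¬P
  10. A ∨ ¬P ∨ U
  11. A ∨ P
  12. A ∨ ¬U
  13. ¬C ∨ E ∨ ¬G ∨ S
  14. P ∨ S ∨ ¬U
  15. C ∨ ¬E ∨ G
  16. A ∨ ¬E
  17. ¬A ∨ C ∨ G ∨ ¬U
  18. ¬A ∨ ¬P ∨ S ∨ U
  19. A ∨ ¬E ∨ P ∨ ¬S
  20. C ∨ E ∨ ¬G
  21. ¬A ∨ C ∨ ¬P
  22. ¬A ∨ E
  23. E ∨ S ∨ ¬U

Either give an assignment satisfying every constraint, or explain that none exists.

Try S = True:
  (C ∨ ¬S) forces C = True.
  (¬C ∨ ¬P) forces P = False.
  (¬G ∨ P) forces G = False.
  (¬A ∨ P ∨ ¬S) forces A = False.
  clause (A ∨ P) is falsified — backtrack.
So S = False.
  then (¬P ∨ S) forces P = False.
  then (¬G ∨ P) forces G = False.
  then (G ∨ ¬U) forces U = False.
  then (E ∨ U) forces E = True.
  then (A ∨ P) forces A = True.
  then (C ∨ ¬E ∨ G) forces C = True.
All clauses satisfied.

S = False, P = False, U = False, A = True, C = True, E = True, G = False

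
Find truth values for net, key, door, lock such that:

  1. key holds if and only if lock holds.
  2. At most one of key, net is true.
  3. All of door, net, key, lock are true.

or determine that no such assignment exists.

Case net = True:
  (2) with net=T forces key = False.
  Constraint (3) is violated (key=F) — contradiction.
Case net = False:
  Constraint (3) is violated (net=F) — contradiction.
Both cases fail — unsatisfiable.

UNSATISFIABLE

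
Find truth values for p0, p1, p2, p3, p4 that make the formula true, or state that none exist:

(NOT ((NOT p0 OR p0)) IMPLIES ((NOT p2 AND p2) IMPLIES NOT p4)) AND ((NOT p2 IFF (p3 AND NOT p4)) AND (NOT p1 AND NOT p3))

p0=T, p1=F, p2=T, p3=F, p4=F

  NOT ((NOT p0 OR p0)) IMPLIES ((NOT p2 AND p2) IMPLIES NOT p4) = True
    NOT ((NOT p0 OR p0)) = False
      NOT p0 OR p0 = True
        NOT p0 = False
    (NOT p2 AND p2) IMPLIES NOT p4 = True
      NOT p2 AND p2 = False
        NOT p2 = False
      NOT p4 = True
  (NOT p2 IFF (p3 AND NOT p4)) AND (NOT p1 AND NOT p3) = True
    NOT p2 IFF (p3 AND NOT p4) = True
      NOT p2 = False
      p3 AND NOT p4 = False
        NOT p4 = True
    NOT p1 AND NOT p3 = True
      NOT p1 = True
      NOT p3 = True
Both conjuncts True, so the formula holds.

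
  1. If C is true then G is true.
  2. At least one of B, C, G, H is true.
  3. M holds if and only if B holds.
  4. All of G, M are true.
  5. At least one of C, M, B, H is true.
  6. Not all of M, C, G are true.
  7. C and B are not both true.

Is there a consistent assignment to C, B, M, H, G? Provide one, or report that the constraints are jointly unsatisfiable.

C=F, B=T, M=T, H=T, G=T

  (1) C=F ⇒ G: vacuous ✓
  (2) {B, C, G, H}: 3 true — at least one ✓
  (3) M=T, B=T — same ✓
  (4) {G, M}: all 2 true ✓
  (5) {C, M, B, H}: 3 true — at least one ✓
  (6) {M, C, G}: 2/3 true — not all ✓
  (7) C=F, B=T — not both ✓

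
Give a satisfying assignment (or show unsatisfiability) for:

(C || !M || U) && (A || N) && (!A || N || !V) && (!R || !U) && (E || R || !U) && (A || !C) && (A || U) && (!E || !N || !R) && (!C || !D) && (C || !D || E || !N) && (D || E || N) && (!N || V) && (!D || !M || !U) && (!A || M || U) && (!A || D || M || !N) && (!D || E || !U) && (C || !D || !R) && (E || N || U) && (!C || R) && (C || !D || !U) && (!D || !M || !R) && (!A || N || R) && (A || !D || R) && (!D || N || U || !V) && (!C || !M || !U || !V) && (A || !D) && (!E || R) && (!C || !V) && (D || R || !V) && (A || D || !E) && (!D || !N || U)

Set M = True.
Set E = True.
  then (!E || R) forces R = True.
  then (!R || !U) forces U = False.
  then (A || U) forces A = True.
  then (!E || !N || !R) forces N = False.
  then (!D || !M || !R) forces D = False.
  then (C || !M || U) forces C = True.
  then (!A || N || !V) forces V = False.
All clauses satisfied.

M: True; E: True; U: False; R: True; D: False; N: False; A: True; C: True; V: False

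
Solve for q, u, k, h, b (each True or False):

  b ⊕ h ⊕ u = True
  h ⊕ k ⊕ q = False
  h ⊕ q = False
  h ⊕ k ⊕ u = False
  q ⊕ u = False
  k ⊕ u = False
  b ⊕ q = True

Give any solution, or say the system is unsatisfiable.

q = False, u = False, k = False, h = False, b = True

b ⊕ h ⊕ u = T ⊕ F ⊕ F = True ✓
h ⊕ k ⊕ q = F ⊕ F ⊕ F = False ✓
h ⊕ q = F ⊕ F = False ✓
h ⊕ k ⊕ u = F ⊕ F ⊕ F = False ✓
q ⊕ u = F ⊕ F = False ✓
k ⊕ u = F ⊕ F = False ✓
b ⊕ q = T ⊕ F = True ✓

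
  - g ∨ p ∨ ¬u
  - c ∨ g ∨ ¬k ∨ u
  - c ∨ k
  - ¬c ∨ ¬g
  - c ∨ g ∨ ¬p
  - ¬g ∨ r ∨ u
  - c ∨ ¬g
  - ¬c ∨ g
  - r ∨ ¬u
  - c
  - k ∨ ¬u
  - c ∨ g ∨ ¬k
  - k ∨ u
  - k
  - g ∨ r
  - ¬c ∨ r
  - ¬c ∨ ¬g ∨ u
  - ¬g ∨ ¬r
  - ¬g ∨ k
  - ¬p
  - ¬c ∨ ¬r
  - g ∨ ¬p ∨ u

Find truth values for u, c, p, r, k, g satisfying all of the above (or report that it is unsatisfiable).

Case c = True:
  (¬c ∨ ¬g) forces g = False.
  Clause (¬c ∨ g) is falsified — contradiction.
Case c = False:
  Clause (c) is falsified — contradiction.
Both cases fail, so the formula is unsatisfiable.

Unsatisfiable — no assignment works.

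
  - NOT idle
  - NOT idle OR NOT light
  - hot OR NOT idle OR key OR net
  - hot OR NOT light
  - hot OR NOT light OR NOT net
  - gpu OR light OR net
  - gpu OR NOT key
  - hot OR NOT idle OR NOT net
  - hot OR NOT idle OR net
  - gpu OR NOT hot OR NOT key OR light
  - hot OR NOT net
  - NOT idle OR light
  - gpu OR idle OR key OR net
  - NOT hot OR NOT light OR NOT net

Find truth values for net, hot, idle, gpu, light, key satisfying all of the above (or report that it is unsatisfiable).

net = False, hot = True, idle = False, gpu = True, light = True, key = False

Unit clause (NOT idle) forces idle = False.
Set net = False.
Set hot = True.
Try gpu = False:
  (gpu OR light OR net) forces light = True.
  (gpu OR NOT key) forces key = False.
  clause (gpu OR idle OR key OR net) is falsified — backtrack.
So gpu = True.
Set light = True.
Set key = False.
All clauses satisfied.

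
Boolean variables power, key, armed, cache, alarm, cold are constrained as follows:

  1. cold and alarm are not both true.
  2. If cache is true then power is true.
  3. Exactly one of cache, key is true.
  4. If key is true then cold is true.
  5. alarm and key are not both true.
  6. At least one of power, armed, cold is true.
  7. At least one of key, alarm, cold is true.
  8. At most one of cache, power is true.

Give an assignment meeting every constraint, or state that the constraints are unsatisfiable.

power: False; key: True; armed: False; cache: False; alarm: False; cold: True

  (1) cold=T, alarm=F — not both ✓
  (2) cache=F ⇒ power: vacuous ✓
  (3) {cache, key}: 1 true — exactly one ✓
  (4) key=T ⇒ cold: T ✓
  (5) alarm=F, key=T — not both ✓
  (6) {power, armed, cold}: 1 true — at least one ✓
  (7) {key, alarm, cold}: 2 true — at least one ✓
  (8) {cache, power}: 0 true — at most one ✓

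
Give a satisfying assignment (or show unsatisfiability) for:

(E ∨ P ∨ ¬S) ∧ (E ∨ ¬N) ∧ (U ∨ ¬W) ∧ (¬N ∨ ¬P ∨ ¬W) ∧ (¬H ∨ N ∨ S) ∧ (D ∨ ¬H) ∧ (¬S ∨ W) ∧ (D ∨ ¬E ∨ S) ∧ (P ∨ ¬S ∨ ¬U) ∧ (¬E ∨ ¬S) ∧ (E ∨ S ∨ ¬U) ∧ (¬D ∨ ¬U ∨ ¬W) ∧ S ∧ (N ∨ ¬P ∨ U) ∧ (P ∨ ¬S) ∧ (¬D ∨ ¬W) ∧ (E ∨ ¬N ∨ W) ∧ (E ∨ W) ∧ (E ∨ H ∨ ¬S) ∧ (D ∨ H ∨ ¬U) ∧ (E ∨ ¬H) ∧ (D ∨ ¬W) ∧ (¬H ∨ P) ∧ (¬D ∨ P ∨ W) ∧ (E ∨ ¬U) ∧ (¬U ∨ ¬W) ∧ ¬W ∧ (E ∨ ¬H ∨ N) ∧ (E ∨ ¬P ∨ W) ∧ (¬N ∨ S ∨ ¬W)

No satisfying assignment exists.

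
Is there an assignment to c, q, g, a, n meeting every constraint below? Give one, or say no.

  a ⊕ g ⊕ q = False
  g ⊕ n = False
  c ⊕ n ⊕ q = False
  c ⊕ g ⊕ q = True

Adding constraints 2, 3, 4 mod 2: every variable appears an even number of times on the left, so the left side is 0.
But the right sides sum to 1 (mod 2). 0 ≠ 1 — the system is inconsistent.

Unsatisfiable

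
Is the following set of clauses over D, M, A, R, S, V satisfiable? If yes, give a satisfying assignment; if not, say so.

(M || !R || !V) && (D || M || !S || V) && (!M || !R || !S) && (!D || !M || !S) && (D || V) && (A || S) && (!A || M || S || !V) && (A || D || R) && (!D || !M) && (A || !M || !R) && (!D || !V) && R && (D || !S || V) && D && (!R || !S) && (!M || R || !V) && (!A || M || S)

Case D = True:
  (!D || !M) forces M = False.
  (!D || !V) forces V = False.
  (R) forces R = True.
  (!R || !S) forces S = False.
  (A || S) forces A = True.
  Clause (!A || M || S) is falsified — contradiction.
Case D = False:
  Clause (D) is falsified — contradiction.
Both cases fail, so the formula is unsatisfiable.

The formula is unsatisfiable.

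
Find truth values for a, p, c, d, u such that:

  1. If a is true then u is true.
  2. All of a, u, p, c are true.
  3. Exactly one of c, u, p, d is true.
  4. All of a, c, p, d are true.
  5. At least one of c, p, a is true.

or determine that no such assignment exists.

Case u = True:
  (2) forces a = True.
  (2) forces p = True.
  Constraint (3) is violated (u=T, p=T) — contradiction.
Case u = False:
  Constraint (2) is violated (u=F) — contradiction.
Both cases fail — unsatisfiable.

UNSATISFIABLE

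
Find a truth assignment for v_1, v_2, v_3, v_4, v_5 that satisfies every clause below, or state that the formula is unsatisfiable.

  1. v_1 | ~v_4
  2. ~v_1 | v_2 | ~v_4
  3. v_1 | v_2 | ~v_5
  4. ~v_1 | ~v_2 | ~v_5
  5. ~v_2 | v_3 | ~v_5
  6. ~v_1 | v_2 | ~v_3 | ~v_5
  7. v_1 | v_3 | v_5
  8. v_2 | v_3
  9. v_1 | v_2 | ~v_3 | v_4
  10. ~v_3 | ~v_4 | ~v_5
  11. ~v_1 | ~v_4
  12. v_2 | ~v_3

v_1=F, v_2=T, v_3=T, v_4=F, v_5=F

Set v_1 = False.
  then (v_1 | ~v_4) forces v_4 = False.
Set v_2 = True.
Try v_3 = False:
  (~v_2 | v_3 | ~v_5) forces v_5 = False.
  clause (v_1 | v_3 | v_5) is falsified — backtrack.
So v_3 = True.
Set v_5 = False.
All clauses satisfied.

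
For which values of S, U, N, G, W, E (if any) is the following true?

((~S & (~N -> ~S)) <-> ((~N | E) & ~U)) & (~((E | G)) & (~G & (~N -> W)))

S: False; U: False; N: False; G: False; W: True; E: False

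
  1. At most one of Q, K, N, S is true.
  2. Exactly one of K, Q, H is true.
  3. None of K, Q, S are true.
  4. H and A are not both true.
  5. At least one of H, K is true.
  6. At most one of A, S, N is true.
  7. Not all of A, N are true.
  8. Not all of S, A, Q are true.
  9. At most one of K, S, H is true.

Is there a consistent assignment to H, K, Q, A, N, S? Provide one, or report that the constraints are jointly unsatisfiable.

H = True, K = False, Q = False, A = False, N = True, S = False

  (1) {Q, K, N, S}: 1 true — at most one ✓
  (2) {K, Q, H}: 1 true — exactly one ✓
  (3) {K, Q, S}: 0 true — none ✓
  (4) H=T, A=F — not both ✓
  (5) {H, K}: 1 true — at least one ✓
  (6) {A, S, N}: 1 true — at most one ✓
  (7) {A, N}: 1/2 true — not all ✓
  (8) {S, A, Q}: 0/3 true — not all ✓
  (9) {K, S, H}: 1 true — at most one ✓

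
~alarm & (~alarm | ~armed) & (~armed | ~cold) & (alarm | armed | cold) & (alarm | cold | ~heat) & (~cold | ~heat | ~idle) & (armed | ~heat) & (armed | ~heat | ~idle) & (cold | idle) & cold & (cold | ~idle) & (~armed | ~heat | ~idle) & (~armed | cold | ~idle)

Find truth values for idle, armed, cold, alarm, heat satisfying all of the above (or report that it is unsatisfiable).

idle = False; armed = False; cold = True; alarm = False; heat = False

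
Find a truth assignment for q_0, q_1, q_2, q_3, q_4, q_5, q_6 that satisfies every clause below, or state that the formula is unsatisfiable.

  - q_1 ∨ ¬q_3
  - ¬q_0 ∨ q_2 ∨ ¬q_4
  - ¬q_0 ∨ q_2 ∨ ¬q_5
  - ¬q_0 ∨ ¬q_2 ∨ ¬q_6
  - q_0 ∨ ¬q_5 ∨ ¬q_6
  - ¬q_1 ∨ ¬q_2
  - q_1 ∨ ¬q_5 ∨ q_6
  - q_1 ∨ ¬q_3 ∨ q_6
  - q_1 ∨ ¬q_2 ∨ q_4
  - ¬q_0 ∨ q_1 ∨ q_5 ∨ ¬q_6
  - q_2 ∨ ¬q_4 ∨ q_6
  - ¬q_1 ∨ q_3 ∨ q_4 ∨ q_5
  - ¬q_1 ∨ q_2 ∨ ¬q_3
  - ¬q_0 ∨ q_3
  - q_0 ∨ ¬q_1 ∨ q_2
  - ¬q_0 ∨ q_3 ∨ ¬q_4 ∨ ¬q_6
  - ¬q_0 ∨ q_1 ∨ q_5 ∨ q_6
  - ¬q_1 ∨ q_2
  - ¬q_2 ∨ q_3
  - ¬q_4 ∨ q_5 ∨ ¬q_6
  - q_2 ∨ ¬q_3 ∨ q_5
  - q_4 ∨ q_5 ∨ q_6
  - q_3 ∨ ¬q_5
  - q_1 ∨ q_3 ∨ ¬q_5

q_0 = False; q_1 = False; q_2 = False; q_3 = False; q_4 = False; q_5 = False; q_6 = True

Set q_0 = False.
Set q_1 = False.
  then (q_1 ∨ ¬q_3) forces q_3 = False.
  then (¬q_2 ∨ q_3) forces q_2 = False.
  then (q_3 ∨ ¬q_5) forces q_5 = False.
Set q_4 = False.
  then (q_4 ∨ q_5 ∨ q_6) forces q_6 = True.
All clauses satisfied.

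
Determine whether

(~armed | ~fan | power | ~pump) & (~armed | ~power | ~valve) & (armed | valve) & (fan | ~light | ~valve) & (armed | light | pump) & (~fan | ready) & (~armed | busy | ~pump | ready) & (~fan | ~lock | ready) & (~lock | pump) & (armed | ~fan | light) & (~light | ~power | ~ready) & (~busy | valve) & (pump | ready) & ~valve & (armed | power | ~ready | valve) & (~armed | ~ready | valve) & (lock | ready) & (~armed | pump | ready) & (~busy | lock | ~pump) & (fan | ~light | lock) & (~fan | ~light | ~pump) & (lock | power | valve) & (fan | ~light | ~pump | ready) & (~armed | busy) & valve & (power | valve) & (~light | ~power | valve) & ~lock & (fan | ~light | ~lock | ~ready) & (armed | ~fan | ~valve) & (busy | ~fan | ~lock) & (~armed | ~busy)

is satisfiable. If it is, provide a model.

Case valve = True:
  Clause (~valve) is falsified — contradiction.
Case valve = False:
  Clause (valve) is falsified — contradiction.
Both cases fail, so the formula is unsatisfiable.

Unsatisfiable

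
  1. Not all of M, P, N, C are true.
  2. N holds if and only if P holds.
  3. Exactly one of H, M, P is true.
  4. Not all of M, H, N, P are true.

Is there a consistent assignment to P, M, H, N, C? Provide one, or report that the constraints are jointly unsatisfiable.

P=T, M=F, H=F, N=T, C=T

  (1) {M, P, N, C}: 3/4 true — not all ✓
  (2) N=T, P=T — same ✓
  (3) {H, M, P}: 1 true — exactly one ✓
  (4) {M, H, N, P}: 2/4 true — not all ✓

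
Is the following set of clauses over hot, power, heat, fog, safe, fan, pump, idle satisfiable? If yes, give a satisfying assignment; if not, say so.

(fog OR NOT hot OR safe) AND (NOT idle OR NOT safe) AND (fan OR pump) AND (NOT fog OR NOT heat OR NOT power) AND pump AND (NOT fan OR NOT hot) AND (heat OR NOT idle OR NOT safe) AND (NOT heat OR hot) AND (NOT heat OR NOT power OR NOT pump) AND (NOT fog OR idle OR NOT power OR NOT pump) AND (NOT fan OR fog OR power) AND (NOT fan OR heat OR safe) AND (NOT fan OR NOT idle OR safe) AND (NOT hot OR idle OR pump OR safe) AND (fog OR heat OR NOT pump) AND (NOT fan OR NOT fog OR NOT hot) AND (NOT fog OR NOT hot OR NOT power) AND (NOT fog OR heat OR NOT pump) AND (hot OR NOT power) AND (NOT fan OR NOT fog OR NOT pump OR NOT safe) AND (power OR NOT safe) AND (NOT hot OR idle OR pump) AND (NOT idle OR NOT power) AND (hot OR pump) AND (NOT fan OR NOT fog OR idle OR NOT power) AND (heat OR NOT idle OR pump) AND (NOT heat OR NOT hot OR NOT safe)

hot = True, power = False, heat = True, fog = True, safe = False, fan = False, pump = True, idle = False

Unit clause (pump) forces pump = True.
Try hot = False:
  (NOT heat OR hot) forces heat = False.
  (fog OR heat OR NOT pump) forces fog = True.
  clause (NOT fog OR heat OR NOT pump) is falsified — backtrack.
So hot = True.
  then (NOT fan OR NOT hot) forces fan = False.
Try power = True:
  (NOT heat OR NOT power OR NOT pump) forces heat = False.
  (fog OR heat OR NOT pump) forces fog = True.
  clause (NOT fog OR NOT hot OR NOT power) is falsified — backtrack.
So power = False.
  then (power OR NOT safe) forces safe = False.
  then (fog OR NOT hot OR safe) forces fog = True.
  then (NOT fog OR heat OR NOT pump) forces heat = True.
Set idle = False.
All clauses satisfied.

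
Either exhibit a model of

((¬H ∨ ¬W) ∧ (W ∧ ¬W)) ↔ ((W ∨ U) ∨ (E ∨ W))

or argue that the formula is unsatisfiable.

U: False; H: True; E: False; W: False

  ((¬H ∨ ¬W) ∧ (W ∧ ¬W)) ↔ ((W ∨ U) ∨ (E ∨ W)) = True
    (¬H ∨ ¬W) ∧ (W ∧ ¬W) = False
      ¬H ∨ ¬W = True
        ¬H = False
        ¬W = True
      W ∧ ¬W = False
        ¬W = True
    (W ∨ U) ∨ (E ∨ W) = False
      W ∨ U = False
      E ∨ W = False
The formula evaluates to True.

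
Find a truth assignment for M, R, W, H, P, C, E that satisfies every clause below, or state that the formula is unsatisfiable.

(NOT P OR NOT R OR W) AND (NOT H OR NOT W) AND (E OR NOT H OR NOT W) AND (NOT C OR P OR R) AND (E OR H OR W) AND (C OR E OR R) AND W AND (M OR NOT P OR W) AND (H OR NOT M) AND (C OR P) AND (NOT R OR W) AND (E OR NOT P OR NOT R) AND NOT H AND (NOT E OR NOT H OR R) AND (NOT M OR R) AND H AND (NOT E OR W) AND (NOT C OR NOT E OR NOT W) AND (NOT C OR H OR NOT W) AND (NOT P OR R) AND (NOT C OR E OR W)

Case H = True:
  Clause (NOT H) is falsified — contradiction.
Case H = False:
  Clause (H) is falsified — contradiction.
Both cases fail, so the formula is unsatisfiable.

Unsatisfiable — no assignment works.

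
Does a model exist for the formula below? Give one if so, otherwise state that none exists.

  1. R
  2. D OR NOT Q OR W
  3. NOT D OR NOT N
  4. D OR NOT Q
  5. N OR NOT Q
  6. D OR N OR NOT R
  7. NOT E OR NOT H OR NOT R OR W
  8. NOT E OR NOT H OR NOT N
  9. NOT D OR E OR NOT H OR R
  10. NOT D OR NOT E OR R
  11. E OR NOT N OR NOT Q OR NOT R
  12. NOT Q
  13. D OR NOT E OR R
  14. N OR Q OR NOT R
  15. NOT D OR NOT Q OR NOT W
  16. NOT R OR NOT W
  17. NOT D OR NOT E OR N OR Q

E: False, R: True, D: False, W: False, Q: False, H: True, N: True

Unit clause (R) forces R = True.
Unit clause (NOT Q) forces Q = False.
In (N OR Q OR NOT R) only N is left, so N = True.
In (NOT R OR NOT W) only NOT W is left, so W = False.
In (NOT D OR NOT N) only NOT D is left, so D = False.
Set E = False.
Set H = True.
All clauses satisfied.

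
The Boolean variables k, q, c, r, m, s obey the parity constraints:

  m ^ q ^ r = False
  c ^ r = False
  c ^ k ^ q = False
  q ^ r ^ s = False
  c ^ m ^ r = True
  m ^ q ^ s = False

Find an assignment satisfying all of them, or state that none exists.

k = True, q = False, c = True, r = True, m = True, s = True

m ^ q ^ r = T ^ F ^ T = False ✓
c ^ r = T ^ T = False ✓
c ^ k ^ q = T ^ T ^ F = False ✓
q ^ r ^ s = F ^ T ^ T = False ✓
c ^ m ^ r = T ^ T ^ T = True ✓
m ^ q ^ s = T ^ F ^ T = False ✓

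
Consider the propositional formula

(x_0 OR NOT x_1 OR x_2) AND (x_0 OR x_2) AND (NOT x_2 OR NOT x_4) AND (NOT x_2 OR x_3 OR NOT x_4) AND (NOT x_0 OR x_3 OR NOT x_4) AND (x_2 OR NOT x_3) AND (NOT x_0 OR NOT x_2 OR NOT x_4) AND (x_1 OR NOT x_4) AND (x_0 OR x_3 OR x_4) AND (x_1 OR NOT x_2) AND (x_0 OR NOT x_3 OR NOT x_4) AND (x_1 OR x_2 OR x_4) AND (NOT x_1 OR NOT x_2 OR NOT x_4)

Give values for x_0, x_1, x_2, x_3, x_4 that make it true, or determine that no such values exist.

Set x_0 = True.
Set x_1 = True.
Set x_2 = True.
  then (NOT x_2 OR NOT x_4) forces x_4 = False.
Set x_3 = True.
All clauses satisfied.

x_0 = True, x_1 = True, x_2 = True, x_3 = True, x_4 = False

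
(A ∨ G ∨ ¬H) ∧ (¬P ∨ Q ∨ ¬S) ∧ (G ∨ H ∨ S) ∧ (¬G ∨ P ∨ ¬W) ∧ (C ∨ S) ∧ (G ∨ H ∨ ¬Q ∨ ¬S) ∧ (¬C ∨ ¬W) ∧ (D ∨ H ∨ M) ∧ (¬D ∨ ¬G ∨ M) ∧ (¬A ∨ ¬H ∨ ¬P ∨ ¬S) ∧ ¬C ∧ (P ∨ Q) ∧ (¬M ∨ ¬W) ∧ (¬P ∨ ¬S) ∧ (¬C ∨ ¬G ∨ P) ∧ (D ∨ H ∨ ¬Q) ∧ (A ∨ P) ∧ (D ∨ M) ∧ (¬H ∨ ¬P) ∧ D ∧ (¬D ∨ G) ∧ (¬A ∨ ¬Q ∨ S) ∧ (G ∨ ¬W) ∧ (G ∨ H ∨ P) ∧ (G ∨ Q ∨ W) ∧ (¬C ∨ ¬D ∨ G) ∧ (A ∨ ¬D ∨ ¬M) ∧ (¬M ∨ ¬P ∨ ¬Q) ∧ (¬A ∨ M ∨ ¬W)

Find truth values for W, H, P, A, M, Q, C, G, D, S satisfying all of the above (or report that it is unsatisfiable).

W = False; H = False; P = False; A = True; M = True; Q = True; C = False; G = True; D = True; S = True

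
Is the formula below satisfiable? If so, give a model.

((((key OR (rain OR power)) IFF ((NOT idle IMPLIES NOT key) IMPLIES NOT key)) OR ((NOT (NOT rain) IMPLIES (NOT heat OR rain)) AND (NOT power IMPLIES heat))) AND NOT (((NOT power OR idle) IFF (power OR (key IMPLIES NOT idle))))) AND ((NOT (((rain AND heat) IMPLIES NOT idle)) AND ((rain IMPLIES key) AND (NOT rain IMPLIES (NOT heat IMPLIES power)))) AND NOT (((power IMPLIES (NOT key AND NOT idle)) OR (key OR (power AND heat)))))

Case power = True: the formula simplifies to ((((NOT idle IMPLIES NOT key) IMPLIES NOT key) OR (NOT (NOT rain) IMPLIES (NOT heat OR rain))) AND NOT idle) AND ((NOT (((rain AND heat) IMPLIES NOT idle)) AND (rain IMPLIES key)) AND NOT (((NOT key AND NOT idle) OR (key OR heat)))).
  heat = True: the conjunct NOT (((NOT key AND NOT idle) OR (key OR heat))) becomes NOT (((NOT key AND NOT idle) OR True)) = False.
  heat = False: the conjunct NOT (((rain AND heat) IMPLIES NOT idle)) becomes NOT ((False IMPLIES NOT idle)) = False.
Case power = False: the conjunct NOT (((power IMPLIES (NOT key AND NOT idle)) OR (key OR (power AND heat)))) becomes NOT ((True OR key)) = False.
Both cases fail — unsatisfiable.

The formula is unsatisfiable.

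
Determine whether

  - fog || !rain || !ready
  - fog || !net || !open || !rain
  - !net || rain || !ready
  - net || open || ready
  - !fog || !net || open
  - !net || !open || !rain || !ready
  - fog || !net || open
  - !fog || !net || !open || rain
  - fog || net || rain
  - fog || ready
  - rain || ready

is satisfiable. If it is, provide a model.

net: False; fog: True; ready: False; rain: True; open: True

Set net = False.
Try fog = False:
  (fog || net || rain) forces rain = True.
  (fog || !rain || !ready) forces ready = False.
  clause (fog || ready) is falsified — backtrack.
So fog = True.
Set ready = False.
  then (net || open || ready) forces open = True.
  then (rain || ready) forces rain = True.
All clauses satisfied.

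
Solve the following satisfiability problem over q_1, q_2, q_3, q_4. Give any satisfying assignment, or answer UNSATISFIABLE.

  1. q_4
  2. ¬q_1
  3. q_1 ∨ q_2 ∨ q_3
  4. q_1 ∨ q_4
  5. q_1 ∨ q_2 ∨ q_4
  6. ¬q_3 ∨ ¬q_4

q_1=F, q_2=T, q_3=F, q_4=T

Unit clause (q_4) forces q_4 = True.
Unit clause (¬q_1) forces q_1 = False.
In (¬q_3 ∨ ¬q_4) only ¬q_3 is left, so q_3 = False.
In (q_1 ∨ q_2 ∨ q_3) only q_2 is left, so q_2 = True.
Check each clause:
  (q_4): q_4 holds.
  (¬q_1): ¬q_1 holds.
  (q_1 ∨ q_2 ∨ q_3): q_2 holds.
  (q_1 ∨ q_4): q_4 holds.
  (q_1 ∨ q_2 ∨ q_4): q_2 holds.
  (¬q_3 ∨ ¬q_4): ¬q_3 holds.
All clauses satisfied.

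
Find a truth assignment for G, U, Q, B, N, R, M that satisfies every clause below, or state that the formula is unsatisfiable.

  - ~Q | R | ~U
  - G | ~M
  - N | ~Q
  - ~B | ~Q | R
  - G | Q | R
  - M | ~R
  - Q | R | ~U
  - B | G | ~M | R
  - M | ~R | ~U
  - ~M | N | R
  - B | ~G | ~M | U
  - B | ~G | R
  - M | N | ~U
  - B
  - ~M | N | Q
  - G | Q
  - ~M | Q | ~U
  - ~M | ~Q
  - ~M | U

Unit clause (B) forces B = True.
Try G = False:
  (G | ~M) forces M = False.
  (M | ~R) forces R = False.
  (~B | ~Q | R) forces Q = False.
  clause (G | Q | R) is falsified — backtrack.
So G = True.
Set U = False.
  then (~M | U) forces M = False.
  then (M | ~R) forces R = False.
  then (~B | ~Q | R) forces Q = False.
Set N = True.
All clauses satisfied.

G=T, U=F, Q=F, B=T, N=T, R=F, M=F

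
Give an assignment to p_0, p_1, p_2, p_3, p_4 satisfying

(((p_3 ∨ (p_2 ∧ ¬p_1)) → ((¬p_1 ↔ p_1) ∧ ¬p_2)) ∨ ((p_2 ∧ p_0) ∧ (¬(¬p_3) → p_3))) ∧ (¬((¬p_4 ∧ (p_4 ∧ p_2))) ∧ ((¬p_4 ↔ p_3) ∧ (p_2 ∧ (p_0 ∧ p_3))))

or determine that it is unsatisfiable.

p_0=T, p_1=T, p_2=T, p_3=T, p_4=F

  ((p_3 ∨ (p_2 ∧ ¬p_1)) → ((¬p_1 ↔ p_1) ∧ ¬p_2)) ∨ ((p_2 ∧ p_0) ∧ (¬(¬p_3) → p_3)) = True
    (p_3 ∨ (p_2 ∧ ¬p_1)) → ((¬p_1 ↔ p_1) ∧ ¬p_2) = False
      p_3 ∨ (p_2 ∧ ¬p_1) = True
        p_2 ∧ ¬p_1 = False
          ¬p_1 = False
      (¬p_1 ↔ p_1) ∧ ¬p_2 = False
        ¬p_1 ↔ p_1 = False
          ¬p_1 = False
        ¬p_2 = False
    (p_2 ∧ p_0) ∧ (¬(¬p_3) → p_3) = True
      p_2 ∧ p_0 = True
      ¬(¬p_3) → p_3 = True
        ¬(¬p_3) = True
          ¬p_3 = False
  ¬((¬p_4 ∧ (p_4 ∧ p_2))) ∧ ((¬p_4 ↔ p_3) ∧ (p_2 ∧ (p_0 ∧ p_3))) = True
    ¬((¬p_4 ∧ (p_4 ∧ p_2))) = True
      ¬p_4 ∧ (p_4 ∧ p_2) = False
        ¬p_4 = True
        p_4 ∧ p_2 = False
    (¬p_4 ↔ p_3) ∧ (p_2 ∧ (p_0 ∧ p_3)) = True
      ¬p_4 ↔ p_3 = True
        ¬p_4 = True
      p_2 ∧ (p_0 ∧ p_3) = True
        p_0 ∧ p_3 = True
Both conjuncts True, so the formula holds.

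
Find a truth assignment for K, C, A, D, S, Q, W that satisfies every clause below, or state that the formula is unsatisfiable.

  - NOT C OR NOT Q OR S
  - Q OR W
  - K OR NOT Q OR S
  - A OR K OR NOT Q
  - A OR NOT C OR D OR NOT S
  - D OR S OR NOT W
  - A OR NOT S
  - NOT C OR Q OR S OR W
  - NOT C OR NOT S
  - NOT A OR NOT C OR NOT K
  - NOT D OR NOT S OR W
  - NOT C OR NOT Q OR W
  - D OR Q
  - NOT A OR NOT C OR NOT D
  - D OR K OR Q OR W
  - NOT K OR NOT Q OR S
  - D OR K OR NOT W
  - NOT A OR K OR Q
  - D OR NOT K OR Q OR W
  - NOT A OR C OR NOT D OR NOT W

Set K = False.
Set C = False.
Set A = True.
  then (NOT A OR K OR Q) forces Q = True.
  then (K OR NOT Q OR S) forces S = True.
Set D = False.
  then (D OR K OR NOT W) forces W = False.
All clauses satisfied.

K = False; C = False; A = True; D = False; S = True; Q = True; W = False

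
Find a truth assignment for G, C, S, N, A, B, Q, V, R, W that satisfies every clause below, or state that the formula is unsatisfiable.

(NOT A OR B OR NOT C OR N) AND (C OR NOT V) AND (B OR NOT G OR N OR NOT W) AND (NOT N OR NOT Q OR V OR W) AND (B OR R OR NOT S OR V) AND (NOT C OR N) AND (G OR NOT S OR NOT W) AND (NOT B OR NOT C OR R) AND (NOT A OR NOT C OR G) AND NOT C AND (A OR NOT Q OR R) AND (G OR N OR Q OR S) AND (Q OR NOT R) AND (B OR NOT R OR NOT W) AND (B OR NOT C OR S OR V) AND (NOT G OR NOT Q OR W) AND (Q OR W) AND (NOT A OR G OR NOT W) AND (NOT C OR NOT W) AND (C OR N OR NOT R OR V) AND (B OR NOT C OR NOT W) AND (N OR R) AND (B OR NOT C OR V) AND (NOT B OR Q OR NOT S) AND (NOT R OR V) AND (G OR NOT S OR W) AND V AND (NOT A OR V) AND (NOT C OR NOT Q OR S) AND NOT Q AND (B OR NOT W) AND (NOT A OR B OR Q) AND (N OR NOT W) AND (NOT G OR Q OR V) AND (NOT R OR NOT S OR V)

Unsatisfiable — no assignment works.

Case C = True:
  Clause (NOT C) is falsified — contradiction.
Case C = False:
  (C OR NOT V) forces V = False.
  Clause (V) is falsified — contradiction.
Both cases fail, so the formula is unsatisfiable.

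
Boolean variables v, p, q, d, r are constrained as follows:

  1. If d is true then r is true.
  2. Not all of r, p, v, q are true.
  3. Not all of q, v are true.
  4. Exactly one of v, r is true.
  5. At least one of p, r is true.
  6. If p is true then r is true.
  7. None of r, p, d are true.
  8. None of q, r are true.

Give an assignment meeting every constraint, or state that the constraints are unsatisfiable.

The formula is unsatisfiable.

Case p = True:
  Constraint (7) is violated (p=T) — contradiction.
Case p = False:
  (5) with p=F forces r = True.
  Constraint (7) is violated (r=T) — contradiction.
Both cases fail — unsatisfiable.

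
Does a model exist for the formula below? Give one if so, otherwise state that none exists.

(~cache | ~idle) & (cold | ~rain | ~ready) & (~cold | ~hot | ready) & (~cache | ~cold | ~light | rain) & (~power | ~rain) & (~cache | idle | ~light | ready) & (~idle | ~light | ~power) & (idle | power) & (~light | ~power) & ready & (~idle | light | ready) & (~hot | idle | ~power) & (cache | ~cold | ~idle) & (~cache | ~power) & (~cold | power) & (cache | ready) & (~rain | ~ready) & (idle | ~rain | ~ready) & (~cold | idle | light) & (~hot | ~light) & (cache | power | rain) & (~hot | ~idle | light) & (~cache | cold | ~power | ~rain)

idle = False, power = True, light = False, ready = True, cache = False, rain = False, hot = False, cold = False

Unit clause (ready) forces ready = True.
In (~rain | ~ready) only ~rain is left, so rain = False.
Set idle = False.
  then (idle | power) forces power = True.
  then (~light | ~power) forces light = False.
  then (~hot | idle | ~power) forces hot = False.
  then (~cache | ~power) forces cache = False.
  then (~cold | idle | light) forces cold = False.
All clauses satisfied.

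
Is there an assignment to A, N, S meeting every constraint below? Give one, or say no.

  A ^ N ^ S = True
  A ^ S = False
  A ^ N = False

A=T, N=T, S=T

A ^ N ^ S = T ^ T ^ T = True ✓
A ^ S = T ^ T = False ✓
A ^ N = T ^ T = False ✓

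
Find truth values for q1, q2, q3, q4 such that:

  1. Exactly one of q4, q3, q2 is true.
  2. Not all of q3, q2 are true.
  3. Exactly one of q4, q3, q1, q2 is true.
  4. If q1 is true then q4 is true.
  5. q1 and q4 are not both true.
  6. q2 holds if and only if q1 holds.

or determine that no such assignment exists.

q1: False, q2: False, q3: False, q4: True

  (1) {q4, q3, q2}: 1 true — exactly one ✓
  (2) {q3, q2}: 0/2 true — not all ✓
  (3) {q4, q3, q1, q2}: 1 true — exactly one ✓
  (4) q1=F ⇒ q4: vacuous ✓
  (5) q1=F, q4=T — not both ✓
  (6) q2=F, q1=F — same ✓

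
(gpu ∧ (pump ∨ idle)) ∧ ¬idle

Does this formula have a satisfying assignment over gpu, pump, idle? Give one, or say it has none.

gpu=T; pump=T; idle=F

  gpu ∧ (pump ∨ idle) = True
    pump ∨ idle = True
  ¬idle = True
Both conjuncts True, so the formula holds.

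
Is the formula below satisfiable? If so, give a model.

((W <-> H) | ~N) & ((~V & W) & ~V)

V = False, W = True, N = True, H = True

  (W <-> H) | ~N = True
    W <-> H = True
    ~N = False
  (~V & W) & ~V = True
    ~V & W = True
      ~V = True
    ~V = True
Both conjuncts True, so the formula holds.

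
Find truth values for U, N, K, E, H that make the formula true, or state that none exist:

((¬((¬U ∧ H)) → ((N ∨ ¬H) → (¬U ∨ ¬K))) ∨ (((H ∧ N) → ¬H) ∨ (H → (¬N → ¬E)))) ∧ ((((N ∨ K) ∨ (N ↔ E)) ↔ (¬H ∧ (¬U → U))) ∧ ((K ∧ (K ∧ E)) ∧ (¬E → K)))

U = True; N = True; K = True; E = True; H = False

  (¬((¬U ∧ H)) → ((N ∨ ¬H) → (¬U ∨ ¬K))) ∨ (((H ∧ N) → ¬H) ∨ (H → (¬N → ¬E))) = True
    ¬((¬U ∧ H)) → ((N ∨ ¬H) → (¬U ∨ ¬K)) = False
      ¬((¬U ∧ H)) = True
        ¬U ∧ H = False
          ¬U = False
      (N ∨ ¬H) → (¬U ∨ ¬K) = False
        N ∨ ¬H = True
          ¬H = True
        ¬U ∨ ¬K = False
          ¬U = False
          ¬K = False
    ((H ∧ N) → ¬H) ∨ (H → (¬N → ¬E)) = True
      (H ∧ N) → ¬H = True
        H ∧ N = False
        ¬H = True
      H → (¬N → ¬E) = True
        ¬N → ¬E = True
          ¬N = False
          ¬E = False
  (((N ∨ K) ∨ (N ↔ E)) ↔ (¬H ∧ (¬U → U))) ∧ ((K ∧ (K ∧ E)) ∧ (¬E → K)) = True
    ((N ∨ K) ∨ (N ↔ E)) ↔ (¬H ∧ (¬U → U)) = True
      (N ∨ K) ∨ (N ↔ E) = True
        N ∨ K = True
        N ↔ E = True
      ¬H ∧ (¬U → U) = True
        ¬H = True
        ¬U → U = True
          ¬U = False
    (K ∧ (K ∧ E)) ∧ (¬E → K) = True
      K ∧ (K ∧ E) = True
        K ∧ E = True
      ¬E → K = True
        ¬E = False
Both conjuncts True, so the formula holds.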